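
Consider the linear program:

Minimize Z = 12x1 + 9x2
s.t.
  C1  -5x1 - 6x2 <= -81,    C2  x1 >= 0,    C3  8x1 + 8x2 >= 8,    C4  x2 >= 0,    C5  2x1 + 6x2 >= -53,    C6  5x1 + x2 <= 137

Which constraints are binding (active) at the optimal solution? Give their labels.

Vertices and Z = 12x1 + 9x2:
  (0, 27/2) → Z = 243/2
  (81/5, 0) → Z = 972/5
  (0, 137) → Z = 1233
  (137/5, 0) → Z = 1644/5

The minimum is at (0, 27/2). Substituting into each constraint, equality holds for C1 and C2; the remaining constraints have slack.

C1 and C2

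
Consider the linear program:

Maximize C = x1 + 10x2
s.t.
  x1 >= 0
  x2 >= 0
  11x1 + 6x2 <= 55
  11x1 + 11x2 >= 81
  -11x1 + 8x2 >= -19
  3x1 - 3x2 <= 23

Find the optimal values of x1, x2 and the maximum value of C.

x1 = 0, x2 = 55/6, maximum C = 275/3

Extreme points and C = x1 + 10x2:
  (0, 55/6) → C = 275/3
  (0, 81/11) → C = 810/11
  (119/55, 26/5) → C = 2979/55

The optimum lies where x1 = 0 and 11x1 + 6x2 = 55.
Solving simultaneously gives x1 = 0, x2 = 55/6.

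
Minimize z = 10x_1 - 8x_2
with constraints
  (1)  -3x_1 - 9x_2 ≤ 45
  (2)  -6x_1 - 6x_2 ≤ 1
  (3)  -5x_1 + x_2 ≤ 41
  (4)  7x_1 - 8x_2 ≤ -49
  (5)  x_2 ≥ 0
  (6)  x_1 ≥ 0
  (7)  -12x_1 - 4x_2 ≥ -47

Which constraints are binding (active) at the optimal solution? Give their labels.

Corner points and z = 10x_1 - 8x_2:
  (0, 49/8) → z = -49
  (45/31, 917/124) → z = -1384/31
  (0, 47/4) → z = -94

The minimum is at (0, 47/4). Substituting into each constraint, equality holds for (6) and (7); the remaining constraints have slack.

(6) and (7)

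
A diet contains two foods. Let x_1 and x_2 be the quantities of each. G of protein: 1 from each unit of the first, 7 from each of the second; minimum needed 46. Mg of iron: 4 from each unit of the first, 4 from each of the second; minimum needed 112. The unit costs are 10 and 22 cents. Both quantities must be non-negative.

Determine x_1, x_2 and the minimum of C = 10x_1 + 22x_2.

x_1 = 25, x_2 = 3, minimum C = 316

Vertices and C = 10x_1 + 22x_2:
  (0, 28) → C = 616
  (46, 0) → C = 460
  (25, 3) → C = 316
The feasible region is unbounded (it extends along (0, 1), (1, 0)), but C strictly increases along every unbounded feasible direction, so there is no improving ray and the minimum is attained at a vertex.

At the optimal vertex, x_1 + 7x_2 = 46 and 4x_1 + 4x_2 = 112.
Solving simultaneously gives x_1 = 25, x_2 = 3.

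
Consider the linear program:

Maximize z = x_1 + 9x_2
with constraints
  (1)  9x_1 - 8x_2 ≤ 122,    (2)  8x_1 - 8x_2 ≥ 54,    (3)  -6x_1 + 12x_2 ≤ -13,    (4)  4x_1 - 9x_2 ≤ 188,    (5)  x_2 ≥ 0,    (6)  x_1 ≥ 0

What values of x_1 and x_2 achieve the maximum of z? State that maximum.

x_1 = 68/3, x_2 = 41/4, maximum z = 1379/12

Vertices and z = x_1 + 9x_2:
  (68/3, 41/4) → z = 1379/12
  (122/9, 0) → z = 122/9
  (34/3, 55/12) → z = 631/12
  (27/4, 0) → z = 27/4

The binding constraints are 9x_1 - 8x_2 = 122 and -6x_1 + 12x_2 = -13.
Solving simultaneously gives x_1 = 68/3, x_2 = 41/4.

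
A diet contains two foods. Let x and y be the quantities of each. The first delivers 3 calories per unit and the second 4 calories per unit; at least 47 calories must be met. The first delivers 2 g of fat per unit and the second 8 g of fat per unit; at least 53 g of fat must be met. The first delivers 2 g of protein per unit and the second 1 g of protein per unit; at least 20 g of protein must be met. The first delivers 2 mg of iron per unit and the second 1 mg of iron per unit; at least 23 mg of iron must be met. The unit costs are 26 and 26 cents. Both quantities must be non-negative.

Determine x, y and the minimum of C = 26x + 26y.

Vertices and C = 26x + 26y:
  (0, 23) → C = 598
  (53/2, 0) → C = 689
  (41/4, 65/16) → C = 2977/8
  (9, 5) → C = 364
The feasible region is unbounded (it extends along (0, 1), (1, 0)), but C strictly increases along every unbounded feasible direction, so there is no improving ray and the minimum is attained at a vertex.

At the optimal vertex, 3x + 4y = 47 and 2x + y = 23.
Solving simultaneously gives x = 9, y = 5.

x = 9, y = 5, minimum C = 364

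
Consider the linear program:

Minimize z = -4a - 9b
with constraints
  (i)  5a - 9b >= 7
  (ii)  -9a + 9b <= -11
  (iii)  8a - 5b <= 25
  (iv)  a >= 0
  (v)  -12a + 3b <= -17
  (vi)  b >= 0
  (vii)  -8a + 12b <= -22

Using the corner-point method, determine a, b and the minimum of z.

Vertices and z = -4a - 9b:
  (25/8, 0) → z = -25/2
  (95/28, 3/7) → z = -122/7
  (11/4, 0) → z = -11

The optimum lies where 8a - 5b = 25 and -8a + 12b = -22.
Solving simultaneously gives a = 95/28, b = 3/7.

a = 95/28, b = 3/7, minimum z = -122/7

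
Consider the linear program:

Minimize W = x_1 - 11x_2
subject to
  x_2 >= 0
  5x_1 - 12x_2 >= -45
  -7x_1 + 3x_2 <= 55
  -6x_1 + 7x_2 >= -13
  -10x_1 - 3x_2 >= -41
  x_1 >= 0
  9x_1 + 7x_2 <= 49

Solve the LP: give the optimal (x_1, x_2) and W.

x_1 = 21/11, x_2 = 50/11, minimum W = -529/11

Extreme points and W = x_1 - 11x_2:
  (13/6, 0) → W = 13/6
  (0, 0) → W = 0
  (0, 15/4) → W = -165/4
  (21/11, 50/11) → W = -529/11
  (163/44, 29/22) → W = -475/44
  (140/43, 121/43) → W = -1191/43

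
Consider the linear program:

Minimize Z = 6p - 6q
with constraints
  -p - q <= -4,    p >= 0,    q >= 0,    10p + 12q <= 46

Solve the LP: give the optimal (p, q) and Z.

Extreme points and Z = 6p - 6q:
  (4, 0) → Z = 24
  (1, 3) → Z = -12
  (23/5, 0) → Z = 138/5

The optimum lies where -p - q = -4 and 10p + 12q = 46.
Solving simultaneously gives p = 1, q = 3.

p = 1, q = 3, minimum Z = -12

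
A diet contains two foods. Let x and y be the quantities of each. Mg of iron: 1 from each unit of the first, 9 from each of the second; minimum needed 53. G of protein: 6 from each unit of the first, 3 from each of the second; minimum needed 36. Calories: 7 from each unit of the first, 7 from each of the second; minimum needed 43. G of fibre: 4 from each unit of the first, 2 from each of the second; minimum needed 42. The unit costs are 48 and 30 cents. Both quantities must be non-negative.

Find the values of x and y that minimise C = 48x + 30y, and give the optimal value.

x = 8, y = 5, minimum C = 534

Feasible corners and C = 48x + 30y:
  (0, 21) → C = 630
  (53, 0) → C = 2544
  (8, 5) → C = 534
The feasible region is unbounded (it extends along (0, 1), (1, 0)), but C strictly increases along every unbounded feasible direction, so there is no improving ray and the minimum is attained at a vertex.

The optimum lies where x + 9y = 53 and 4x + 2y = 42.
Solving simultaneously gives x = 8, y = 5.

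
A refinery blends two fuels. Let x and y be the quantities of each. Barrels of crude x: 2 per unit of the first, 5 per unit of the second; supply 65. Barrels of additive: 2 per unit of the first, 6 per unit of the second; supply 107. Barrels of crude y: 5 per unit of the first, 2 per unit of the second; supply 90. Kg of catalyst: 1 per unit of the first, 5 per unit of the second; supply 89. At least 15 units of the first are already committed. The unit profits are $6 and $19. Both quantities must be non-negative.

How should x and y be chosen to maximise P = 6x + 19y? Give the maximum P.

x = 15, y = 7, maximum P = 223

The binding constraints are 2x + 5y = 65 and x = 15.
Solving simultaneously gives x = 15, y = 7.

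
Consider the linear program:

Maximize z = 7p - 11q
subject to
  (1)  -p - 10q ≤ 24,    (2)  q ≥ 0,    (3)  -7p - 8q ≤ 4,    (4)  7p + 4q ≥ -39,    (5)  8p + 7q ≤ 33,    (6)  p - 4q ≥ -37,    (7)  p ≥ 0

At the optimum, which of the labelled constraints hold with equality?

(2) and (5)

Vertices and z = 7p - 11q:
  (33/8, 0) → z = 231/8
  (0, 0) → z = 0
  (0, 33/7) → z = -363/7

The maximum is at (33/8, 0). Substituting into each constraint, equality holds for (2) and (5); the remaining constraints have slack.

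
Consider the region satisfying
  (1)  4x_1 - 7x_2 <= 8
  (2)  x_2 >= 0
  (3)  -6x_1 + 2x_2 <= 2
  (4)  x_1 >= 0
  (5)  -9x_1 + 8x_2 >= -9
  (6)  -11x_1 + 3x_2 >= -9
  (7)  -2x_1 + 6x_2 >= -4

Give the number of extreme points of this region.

Intersecting each pair of boundary lines and keeping only the points that satisfy every inequality leaves:
  (0, 0)
  (9/11, 0)
  (0, 1)
  (6, 19)

4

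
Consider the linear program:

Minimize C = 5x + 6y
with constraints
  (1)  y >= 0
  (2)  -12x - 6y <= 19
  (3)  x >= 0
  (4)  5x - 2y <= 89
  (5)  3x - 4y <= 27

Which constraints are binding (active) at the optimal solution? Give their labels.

Extreme points and C = 5x + 6y:
  (0, 0) → C = 0
  (9, 0) → C = 45
  (151/7, 66/7) → C = 1151/7
The feasible region is unbounded (it extends along (0, 1), (2, 5)), but C strictly increases along every unbounded feasible direction, so there is no improving ray and the minimum is attained at a vertex.

The minimum is at (0, 0). Substituting into each constraint, equality holds for (1) and (3); the remaining constraints have slack.

(1) and (3)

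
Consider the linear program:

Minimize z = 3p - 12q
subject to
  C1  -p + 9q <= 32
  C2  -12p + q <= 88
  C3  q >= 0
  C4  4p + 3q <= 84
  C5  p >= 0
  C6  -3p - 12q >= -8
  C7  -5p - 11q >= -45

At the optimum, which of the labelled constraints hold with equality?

C5 and C6

Feasible corners and z = 3p - 12q:
  (0, 0) → z = 0
  (8/3, 0) → z = 8
  (0, 2/3) → z = -8

The minimum is at (0, 2/3). Substituting into each constraint, equality holds for C5 and C6; the remaining constraints have slack.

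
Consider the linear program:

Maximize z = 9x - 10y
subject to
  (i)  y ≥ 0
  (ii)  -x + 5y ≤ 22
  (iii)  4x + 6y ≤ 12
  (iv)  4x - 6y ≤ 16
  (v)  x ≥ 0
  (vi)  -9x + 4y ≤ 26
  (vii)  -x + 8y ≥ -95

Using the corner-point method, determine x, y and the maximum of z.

At the optimal vertex, y = 0 and 4x + 6y = 12.
Solving simultaneously gives x = 3, y = 0.

x = 3, y = 0, maximum z = 27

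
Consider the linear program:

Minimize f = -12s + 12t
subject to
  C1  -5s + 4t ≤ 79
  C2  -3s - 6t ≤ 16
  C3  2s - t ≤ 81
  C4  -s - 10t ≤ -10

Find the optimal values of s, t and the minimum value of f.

Corner points and f = -12s + 12t:
  (-269/21, 157/42) → f = 1390/7
  (403/3, 563/3) → f = 640
  (-55/6, 23/12) → f = 133
  (820/21, -61/21) → f = -3524/7

s = 820/21, t = -61/21, minimum f = -3524/7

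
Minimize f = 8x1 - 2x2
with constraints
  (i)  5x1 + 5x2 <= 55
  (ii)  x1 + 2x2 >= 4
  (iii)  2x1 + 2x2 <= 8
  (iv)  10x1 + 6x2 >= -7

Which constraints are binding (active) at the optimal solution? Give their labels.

Vertices and f = 8x1 - 2x2:
  (4, 0) → f = 32
  (-19/7, 47/14) → f = -199/7
  (-31/4, 47/4) → f = -171/2

The minimum is at (-31/4, 47/4). Substituting into each constraint, equality holds for (iii) and (iv); the remaining constraints have slack.

(iii) and (iv)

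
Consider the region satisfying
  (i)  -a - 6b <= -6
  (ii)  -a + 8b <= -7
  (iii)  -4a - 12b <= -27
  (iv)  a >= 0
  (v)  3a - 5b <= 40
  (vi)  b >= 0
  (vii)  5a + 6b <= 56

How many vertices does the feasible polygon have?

Pairwise boundary intersections that survive every other constraint:
  (7, 0)
  (245/23, 21/46)
  (56/5, 0)

3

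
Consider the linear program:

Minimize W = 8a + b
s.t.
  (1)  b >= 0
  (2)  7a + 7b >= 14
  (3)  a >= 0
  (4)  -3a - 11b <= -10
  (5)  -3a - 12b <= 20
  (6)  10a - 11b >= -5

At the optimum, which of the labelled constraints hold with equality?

Extreme points and W = 8a + b:
  (10/3, 0) → W = 80/3
  (3/2, 1/2) → W = 25/2
  (17/21, 25/21) → W = 23/3
The feasible region is unbounded (it extends along (11, 10), (1, 0)), but W strictly increases along every unbounded feasible direction, so there is no improving ray and the minimum is attained at a vertex.

The minimum is at (17/21, 25/21). Substituting into each constraint, equality holds for (2) and (6); the remaining constraints have slack.

(2) and (6)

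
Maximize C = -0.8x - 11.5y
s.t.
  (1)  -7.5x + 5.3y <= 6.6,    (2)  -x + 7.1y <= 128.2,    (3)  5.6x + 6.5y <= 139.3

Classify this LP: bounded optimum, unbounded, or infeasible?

unbounded

From the feasible point (69539/7843, 108171/7843), moving in the direction (6.5, -5.6) keeps every constraint satisfied while C increases without bound.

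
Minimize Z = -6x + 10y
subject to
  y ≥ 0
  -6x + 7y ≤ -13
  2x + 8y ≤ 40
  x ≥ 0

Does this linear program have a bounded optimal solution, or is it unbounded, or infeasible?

Corner points and Z = -6x + 10y:
  (13/6, 0) → Z = -13
  (20, 0) → Z = -120
  (192/31, 107/31) → Z = -82/31
The feasible region has finitely many vertices and no improving ray; the minimum is -120 at (20, 0).

bounded optimum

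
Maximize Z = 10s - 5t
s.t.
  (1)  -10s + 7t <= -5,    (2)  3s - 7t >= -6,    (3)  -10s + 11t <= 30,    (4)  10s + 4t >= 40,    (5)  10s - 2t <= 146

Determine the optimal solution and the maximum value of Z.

s = 166/15, t = -53/3, maximum Z = 199

Extreme points and Z = 10s - 5t:
  (128/41, 90/41) → Z = 830/41
  (517/32, 249/32) → Z = 3925/32
  (166/15, -53/3) → Z = 199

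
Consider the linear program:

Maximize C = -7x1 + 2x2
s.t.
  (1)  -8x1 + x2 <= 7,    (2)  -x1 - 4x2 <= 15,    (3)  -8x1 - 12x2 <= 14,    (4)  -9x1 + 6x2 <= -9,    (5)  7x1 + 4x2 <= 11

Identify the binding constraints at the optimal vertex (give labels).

Extreme points and C = -7x1 + 2x2:
  (2/13, -33/26) → C = -47/13
  (47/13, -93/26) → C = -422/13
  (17/13, 6/13) → C = -107/13

The maximum is at (2/13, -33/26). Substituting into each constraint, equality holds for (3) and (4); the remaining constraints have slack.

(3) and (4)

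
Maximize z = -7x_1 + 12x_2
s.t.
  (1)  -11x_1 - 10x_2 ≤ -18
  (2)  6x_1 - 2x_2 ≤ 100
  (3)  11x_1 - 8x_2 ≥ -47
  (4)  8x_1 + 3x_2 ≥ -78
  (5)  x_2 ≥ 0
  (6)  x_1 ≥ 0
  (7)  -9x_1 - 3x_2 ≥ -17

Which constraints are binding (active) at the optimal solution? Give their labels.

(6) and (7)

Extreme points and z = -7x_1 + 12x_2:
  (18/11, 0) → z = -126/11
  (0, 9/5) → z = 108/5
  (17/9, 0) → z = -119/9
  (0, 17/3) → z = 68

The maximum is at (0, 17/3). Substituting into each constraint, equality holds for (6) and (7); the remaining constraints have slack.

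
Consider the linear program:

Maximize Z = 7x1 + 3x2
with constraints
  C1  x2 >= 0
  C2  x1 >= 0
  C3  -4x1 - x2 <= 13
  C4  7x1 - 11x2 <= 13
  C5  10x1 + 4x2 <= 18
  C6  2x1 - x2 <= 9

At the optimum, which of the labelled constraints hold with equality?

Corner points and Z = 7x1 + 3x2:
  (0, 0) → Z = 0
  (9/5, 0) → Z = 63/5
  (0, 9/2) → Z = 27/2

The maximum is at (0, 9/2). Substituting into each constraint, equality holds for C2 and C5; the remaining constraints have slack.

C2 and C5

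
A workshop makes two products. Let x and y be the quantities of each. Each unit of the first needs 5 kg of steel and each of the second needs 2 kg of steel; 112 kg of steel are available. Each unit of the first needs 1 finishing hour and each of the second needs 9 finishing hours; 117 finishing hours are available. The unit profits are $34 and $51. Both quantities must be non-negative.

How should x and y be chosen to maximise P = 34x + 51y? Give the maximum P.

Vertices and P = 34x + 51y:
  (0, 0) → P = 0
  (0, 13) → P = 663
  (112/5, 0) → P = 3808/5
  (18, 11) → P = 1173

At the optimal vertex, 5x + 2y = 112 and x + 9y = 117.
Solving simultaneously gives x = 18, y = 11.

x = 18, y = 11, maximum P = 1173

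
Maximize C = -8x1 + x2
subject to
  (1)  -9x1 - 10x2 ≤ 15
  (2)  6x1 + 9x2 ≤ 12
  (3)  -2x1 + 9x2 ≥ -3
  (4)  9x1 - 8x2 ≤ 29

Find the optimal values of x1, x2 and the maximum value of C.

x1 = -85/7, x2 = 66/7, maximum C = 746/7

Vertices and C = -8x1 + x2:
  (-85/7, 66/7) → C = 746/7
  (-105/101, -57/101) → C = 783/101
  (15/8, 1/12) → C = -179/12

The binding constraints are -9x1 - 10x2 = 15 and 6x1 + 9x2 = 12.
Solving simultaneously gives x1 = -85/7, x2 = 66/7.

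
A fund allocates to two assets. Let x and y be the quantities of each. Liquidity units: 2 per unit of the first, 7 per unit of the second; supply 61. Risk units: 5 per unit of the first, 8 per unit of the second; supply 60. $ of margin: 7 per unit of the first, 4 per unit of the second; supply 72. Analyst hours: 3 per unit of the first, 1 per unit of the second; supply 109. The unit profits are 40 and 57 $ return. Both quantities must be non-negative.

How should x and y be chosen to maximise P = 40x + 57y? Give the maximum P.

Extreme points and P = 40x + 57y:
  (0, 0) → P = 0
  (0, 15/2) → P = 855/2
  (72/7, 0) → P = 2880/7
  (28/3, 5/3) → P = 1405/3

x = 28/3, y = 5/3, maximum P = 1405/3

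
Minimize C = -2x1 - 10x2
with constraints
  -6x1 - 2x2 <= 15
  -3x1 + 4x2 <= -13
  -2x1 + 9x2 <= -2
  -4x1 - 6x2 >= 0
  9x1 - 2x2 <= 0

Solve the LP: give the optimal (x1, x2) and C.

x1 = -13/15, x2 = -39/10, minimum C = 611/15

The optimum lies where -3x1 + 4x2 = -13 and 9x1 - 2x2 = 0.
Solving simultaneously gives x1 = -13/15, x2 = -39/10.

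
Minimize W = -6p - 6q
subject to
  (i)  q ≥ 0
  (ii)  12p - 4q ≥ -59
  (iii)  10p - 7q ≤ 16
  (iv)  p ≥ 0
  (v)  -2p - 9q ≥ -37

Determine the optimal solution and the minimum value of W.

Extreme points and W = -6p - 6q:
  (8/5, 0) → W = -48/5
  (0, 0) → W = 0
  (31/8, 13/4) → W = -171/4
  (0, 37/9) → W = -74/3

p = 31/8, q = 13/4, minimum W = -171/4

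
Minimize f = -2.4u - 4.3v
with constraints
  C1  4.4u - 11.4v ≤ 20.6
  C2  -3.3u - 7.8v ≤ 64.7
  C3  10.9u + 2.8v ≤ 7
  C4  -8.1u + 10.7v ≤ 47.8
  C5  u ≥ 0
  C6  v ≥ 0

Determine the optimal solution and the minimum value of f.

u = 0, v = 2.5, minimum f = -10.75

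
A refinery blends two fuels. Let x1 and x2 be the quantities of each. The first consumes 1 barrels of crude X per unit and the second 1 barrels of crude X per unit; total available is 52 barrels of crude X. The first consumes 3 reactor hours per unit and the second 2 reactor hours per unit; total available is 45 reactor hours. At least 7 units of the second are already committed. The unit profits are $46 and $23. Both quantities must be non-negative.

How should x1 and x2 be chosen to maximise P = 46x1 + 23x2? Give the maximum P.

Corner points and P = 46x1 + 23x2:
  (0, 45/2) → P = 1035/2
  (0, 7) → P = 161
  (31/3, 7) → P = 1909/3

x1 = 31/3, x2 = 7, maximum P = 1909/3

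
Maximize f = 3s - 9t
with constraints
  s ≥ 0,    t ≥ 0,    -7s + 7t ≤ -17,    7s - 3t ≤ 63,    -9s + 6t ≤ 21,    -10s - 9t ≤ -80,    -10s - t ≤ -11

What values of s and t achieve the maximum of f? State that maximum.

s = 9, t = 0, maximum f = 27

Feasible corners and f = 3s - 9t:
  (9, 0) → f = 27
  (8, 0) → f = 24
  (195/14, 23/2) → f = -432/7
  (713/133, 390/133) → f = -1371/133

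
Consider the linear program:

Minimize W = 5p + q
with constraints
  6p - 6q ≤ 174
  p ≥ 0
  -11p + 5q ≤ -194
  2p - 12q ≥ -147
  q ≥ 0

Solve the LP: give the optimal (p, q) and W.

Extreme points and W = 5p + q:
  (99/2, 41/2) → W = 268
  (29, 0) → W = 145
  (3063/122, 2005/122) → W = 8660/61
  (194/11, 0) → W = 970/11

p = 194/11, q = 0, minimum W = 970/11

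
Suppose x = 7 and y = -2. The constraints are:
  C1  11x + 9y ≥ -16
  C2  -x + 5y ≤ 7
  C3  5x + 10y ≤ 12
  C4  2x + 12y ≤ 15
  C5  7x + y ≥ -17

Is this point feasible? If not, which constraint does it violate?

Constraint C3: 5x + 10y = 15, which is not ≤ 12. All other constraints are satisfied.

not feasible — violates C3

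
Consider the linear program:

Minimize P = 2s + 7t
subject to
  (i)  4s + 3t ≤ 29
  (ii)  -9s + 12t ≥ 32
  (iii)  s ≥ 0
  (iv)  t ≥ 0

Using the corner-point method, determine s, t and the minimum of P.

Vertices and P = 2s + 7t:
  (84/25, 389/75) → P = 3227/75
  (0, 29/3) → P = 203/3
  (0, 8/3) → P = 56/3

s = 0, t = 8/3, minimum P = 56/3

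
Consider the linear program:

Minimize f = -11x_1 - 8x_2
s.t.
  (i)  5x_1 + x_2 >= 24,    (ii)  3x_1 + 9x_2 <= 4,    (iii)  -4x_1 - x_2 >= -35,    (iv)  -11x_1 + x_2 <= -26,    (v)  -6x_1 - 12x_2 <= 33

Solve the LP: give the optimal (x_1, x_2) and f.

x_1 = 311/33, x_2 = -89/33, minimum f = -903/11

Corner points and f = -11x_1 - 8x_2:
  (106/21, -26/21) → f = -958/21
  (107/18, -103/18) → f = -353/18
  (311/33, -89/33) → f = -903/11
  (151/14, -57/7) → f = -107/2

The optimum lies where 3x_1 + 9x_2 = 4 and -4x_1 - x_2 = -35.
Solving simultaneously gives x_1 = 311/33, x_2 = -89/33.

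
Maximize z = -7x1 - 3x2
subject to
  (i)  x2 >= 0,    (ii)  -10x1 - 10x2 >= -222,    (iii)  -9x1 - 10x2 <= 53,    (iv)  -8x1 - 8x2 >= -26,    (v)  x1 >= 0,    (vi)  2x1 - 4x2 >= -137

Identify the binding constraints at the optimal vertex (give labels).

(i) and (v)

Extreme points and z = -7x1 - 3x2:
  (13/4, 0) → z = -91/4
  (0, 0) → z = 0
  (0, 13/4) → z = -39/4

The maximum is at (0, 0). Substituting into each constraint, equality holds for (i) and (v); the remaining constraints have slack.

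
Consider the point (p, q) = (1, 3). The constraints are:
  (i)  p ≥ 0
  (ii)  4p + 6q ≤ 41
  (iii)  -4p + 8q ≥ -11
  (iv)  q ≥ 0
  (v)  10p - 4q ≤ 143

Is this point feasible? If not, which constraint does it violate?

feasible

(i): 1 ≥ 0 ✓
(ii): 22 ≤ 41 ✓
(iii): 20 ≥ -11 ✓
(iv): 3 ≥ 0 ✓
(v): -2 ≤ 143 ✓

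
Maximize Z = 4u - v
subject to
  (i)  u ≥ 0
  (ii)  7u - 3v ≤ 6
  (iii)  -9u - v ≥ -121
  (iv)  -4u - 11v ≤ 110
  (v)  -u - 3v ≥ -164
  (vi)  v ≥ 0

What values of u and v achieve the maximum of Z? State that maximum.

u = 369/34, v = 793/34, maximum Z = 683/34

Extreme points and Z = 4u - v:
  (0, 164/3) → Z = -164/3
  (0, 0) → Z = 0
  (369/34, 793/34) → Z = 683/34
  (6/7, 0) → Z = 24/7
  (199/26, 1355/26) → Z = -43/2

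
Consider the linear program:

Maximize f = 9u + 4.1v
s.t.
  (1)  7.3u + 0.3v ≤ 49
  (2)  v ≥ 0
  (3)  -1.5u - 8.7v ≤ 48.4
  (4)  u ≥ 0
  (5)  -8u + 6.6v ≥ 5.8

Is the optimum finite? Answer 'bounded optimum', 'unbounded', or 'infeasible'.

bounded optimum

Extreme points and f = 9u + 4.1v:
  (0, 490/3) → f = 2009/3
  (1787/281, 2413/281) → f = 259763/2810
  (0, 29/33) → f = 1189/330
The feasible region has finitely many vertices and no improving ray; the maximum is 2009/3 at (0, 490/3).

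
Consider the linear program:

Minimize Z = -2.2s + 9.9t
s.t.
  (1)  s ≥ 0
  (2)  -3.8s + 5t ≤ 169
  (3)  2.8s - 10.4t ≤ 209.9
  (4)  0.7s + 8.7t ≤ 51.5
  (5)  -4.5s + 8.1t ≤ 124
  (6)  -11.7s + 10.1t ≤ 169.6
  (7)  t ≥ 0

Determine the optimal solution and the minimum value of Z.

Feasible corners and Z = -2.2s + 9.9t:
  (0, 515/87) → Z = 3399/58
  (0, 0) → Z = 0
  (515/7, 0) → Z = -1133/7

s = 515/7, t = 0, minimum Z = -1133/7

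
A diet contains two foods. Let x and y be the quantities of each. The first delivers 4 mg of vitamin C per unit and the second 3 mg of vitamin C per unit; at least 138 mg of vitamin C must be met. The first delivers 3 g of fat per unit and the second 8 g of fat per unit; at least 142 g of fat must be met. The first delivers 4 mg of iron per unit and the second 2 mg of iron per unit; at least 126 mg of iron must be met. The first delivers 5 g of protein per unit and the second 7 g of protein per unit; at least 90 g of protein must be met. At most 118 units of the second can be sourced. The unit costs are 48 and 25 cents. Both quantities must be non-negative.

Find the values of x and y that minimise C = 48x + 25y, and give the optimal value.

Extreme points and C = 48x + 25y:
  (0, 63) → C = 1575
  (0, 118) → C = 2950
  (142/3, 0) → C = 2272
  (678/23, 154/23) → C = 36394/23
  (51/2, 12) → C = 1524
The feasible region is unbounded (it extends along (1, 0)), but C strictly increases along every unbounded feasible direction, so there is no improving ray and the minimum is attained at a vertex.

At the optimal vertex, 4x + 3y = 138 and 4x + 2y = 126.
Solving simultaneously gives x = 51/2, y = 12.

x = 51/2, y = 12, minimum C = 1524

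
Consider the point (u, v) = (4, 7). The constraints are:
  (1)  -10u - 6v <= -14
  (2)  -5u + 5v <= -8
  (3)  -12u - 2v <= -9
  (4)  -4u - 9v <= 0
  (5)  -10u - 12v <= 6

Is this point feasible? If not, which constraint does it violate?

Constraint (2): -5u + 5v = 15, which is not ≤ -8. All other constraints are satisfied.

not feasible — violates (2)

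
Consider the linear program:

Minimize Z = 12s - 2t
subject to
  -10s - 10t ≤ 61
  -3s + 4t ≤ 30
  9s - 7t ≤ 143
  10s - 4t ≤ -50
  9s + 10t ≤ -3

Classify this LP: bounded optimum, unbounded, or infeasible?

Extreme points and Z = 12s - 2t:
  (-272/35, 117/70) → Z = -483/5
  (-186/35, -11/14) → Z = -311/5
  (-52/11, 87/22) → Z = -711/11
  (-64/17, 105/34) → Z = -873/17
The feasible region has finitely many vertices and no improving ray; the minimum is -483/5 at (-272/35, 117/70).

bounded optimum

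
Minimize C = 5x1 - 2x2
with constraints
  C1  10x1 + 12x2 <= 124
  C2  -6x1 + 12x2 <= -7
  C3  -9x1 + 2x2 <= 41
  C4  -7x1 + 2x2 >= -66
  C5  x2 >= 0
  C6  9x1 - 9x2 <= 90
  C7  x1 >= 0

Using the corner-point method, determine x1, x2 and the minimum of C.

x1 = 7/6, x2 = 0, minimum C = 35/6

Feasible corners and C = 5x1 - 2x2:
  (131/16, 337/96) → C = 407/12
  (10, 2) → C = 46
  (7/6, 0) → C = 35/6
  (66/7, 0) → C = 330/7

The binding constraints are -6x1 + 12x2 = -7 and x2 = 0.
Solving simultaneously gives x1 = 7/6, x2 = 0.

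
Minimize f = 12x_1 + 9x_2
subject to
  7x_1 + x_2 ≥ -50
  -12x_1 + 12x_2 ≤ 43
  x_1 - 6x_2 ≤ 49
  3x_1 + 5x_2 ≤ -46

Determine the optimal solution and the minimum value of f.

x_1 = -251/43, x_2 = -393/43, minimum f = -6549/43

Corner points and f = 12x_1 + 9x_2:
  (-251/43, -393/43) → f = -6549/43
  (-51/8, -43/8) → f = -999/8
  (-31/23, -193/23) → f = -2109/23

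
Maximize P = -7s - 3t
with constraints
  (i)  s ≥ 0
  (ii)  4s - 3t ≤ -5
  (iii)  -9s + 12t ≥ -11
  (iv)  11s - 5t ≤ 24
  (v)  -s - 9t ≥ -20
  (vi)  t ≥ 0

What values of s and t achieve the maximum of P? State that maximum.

s = 0, t = 5/3, maximum P = -5

Extreme points and P = -7s - 3t:
  (0, 5/3) → P = -5
  (0, 20/9) → P = -20/3
  (5/13, 85/39) → P = -120/13

At the optimal vertex, s = 0 and 4s - 3t = -5.
Solving simultaneously gives s = 0, t = 5/3.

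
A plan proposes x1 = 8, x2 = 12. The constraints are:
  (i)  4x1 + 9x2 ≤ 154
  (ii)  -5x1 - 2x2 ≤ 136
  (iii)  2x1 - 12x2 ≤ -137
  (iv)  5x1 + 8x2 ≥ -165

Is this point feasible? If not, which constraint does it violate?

not feasible — violates (iii)

Constraint (iii): 2x1 - 12x2 = -128, which is not ≤ -137. All other constraints are satisfied.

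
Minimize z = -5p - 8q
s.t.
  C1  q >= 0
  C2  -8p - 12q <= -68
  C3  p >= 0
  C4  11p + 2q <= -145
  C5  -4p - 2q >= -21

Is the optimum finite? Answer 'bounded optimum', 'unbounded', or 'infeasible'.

The boundaries -8p - 12q = -68 and p = 0 meet at (0, 17/3), but that point violates 11p + 2q ≤ -145. Every candidate vertex is excluded by some other constraint, so the feasible region is empty.

infeasible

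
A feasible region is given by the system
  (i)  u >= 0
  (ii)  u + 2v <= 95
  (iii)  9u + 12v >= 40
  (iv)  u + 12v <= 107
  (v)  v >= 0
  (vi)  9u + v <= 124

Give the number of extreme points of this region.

5

Of the 15 pairwise boundary intersections, those satisfying every inequality are:
  (0, 10/3)
  (0, 107/12)
  (40/9, 0)
  (1381/107, 839/107)
  (124/9, 0)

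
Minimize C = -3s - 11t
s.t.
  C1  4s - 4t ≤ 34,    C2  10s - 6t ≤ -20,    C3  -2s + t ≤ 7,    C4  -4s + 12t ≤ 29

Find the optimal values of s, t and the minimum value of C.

s = -11/16, t = 35/16, minimum C = -22

At the optimal vertex, 10s - 6t = -20 and -4s + 12t = 29.
Solving simultaneously gives s = -11/16, t = 35/16.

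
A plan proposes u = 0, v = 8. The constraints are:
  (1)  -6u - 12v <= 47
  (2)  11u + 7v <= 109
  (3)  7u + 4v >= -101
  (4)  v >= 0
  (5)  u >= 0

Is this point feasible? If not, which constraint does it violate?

feasible

(1): -96 ≤ 47 ✓
(2): 56 ≤ 109 ✓
(3): 32 ≥ -101 ✓
(4): 8 ≥ 0 ✓
(5): 0 ≥ 0 ✓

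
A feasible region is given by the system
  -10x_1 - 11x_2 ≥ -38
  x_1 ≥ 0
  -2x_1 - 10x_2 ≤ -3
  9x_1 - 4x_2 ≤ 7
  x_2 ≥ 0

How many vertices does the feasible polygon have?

4

Intersecting each pair of boundary lines and keeping only the points that satisfy every inequality leaves:
  (0, 38/11)
  (229/139, 272/139)
  (0, 3/10)
  (41/49, 13/98)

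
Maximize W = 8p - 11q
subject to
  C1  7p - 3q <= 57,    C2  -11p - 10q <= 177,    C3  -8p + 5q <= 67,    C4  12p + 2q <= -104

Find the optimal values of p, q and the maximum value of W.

At the optimal vertex, -11p - 10q = 177 and 12p + 2q = -104.
Solving simultaneously gives p = -7, q = -10.

p = -7, q = -10, maximum W = 54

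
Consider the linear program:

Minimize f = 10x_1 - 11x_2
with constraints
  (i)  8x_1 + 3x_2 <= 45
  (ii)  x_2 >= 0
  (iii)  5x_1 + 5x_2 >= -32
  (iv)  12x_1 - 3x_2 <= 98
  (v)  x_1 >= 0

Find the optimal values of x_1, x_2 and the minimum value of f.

x_1 = 0, x_2 = 15, minimum f = -165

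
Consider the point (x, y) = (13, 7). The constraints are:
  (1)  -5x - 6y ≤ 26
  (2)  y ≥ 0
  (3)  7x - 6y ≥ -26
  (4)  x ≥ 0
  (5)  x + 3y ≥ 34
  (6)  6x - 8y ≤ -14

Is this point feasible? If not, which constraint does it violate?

Constraint (6): 6x - 8y = 22, which is not ≤ -14. All other constraints are satisfied.

not feasible — violates (6)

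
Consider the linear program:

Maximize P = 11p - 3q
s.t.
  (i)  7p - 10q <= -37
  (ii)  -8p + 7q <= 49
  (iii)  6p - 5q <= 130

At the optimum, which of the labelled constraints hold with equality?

(ii) and (iii)

Feasible corners and P = 11p - 3q:
  (-231/31, -47/31) → P = -2400/31
  (297/5, 1132/25) → P = 12939/25
  (1155/2, 667) → P = 8703/2

The maximum is at (1155/2, 667). Substituting into each constraint, equality holds for (ii) and (iii); the remaining constraints have slack.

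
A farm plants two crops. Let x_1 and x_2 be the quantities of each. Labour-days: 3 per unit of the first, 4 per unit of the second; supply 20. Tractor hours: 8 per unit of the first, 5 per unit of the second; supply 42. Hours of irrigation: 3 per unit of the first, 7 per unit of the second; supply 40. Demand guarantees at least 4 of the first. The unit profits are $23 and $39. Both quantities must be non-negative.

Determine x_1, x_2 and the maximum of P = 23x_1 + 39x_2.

x_1 = 4, x_2 = 2, maximum P = 170

Vertices and P = 23x_1 + 39x_2:
  (21/4, 0) → P = 483/4
  (4, 0) → P = 92
  (4, 2) → P = 170

The optimum lies where 3x_1 + 4x_2 = 20 and 8x_1 + 5x_2 = 42.
Solving simultaneously gives x_1 = 4, x_2 = 2.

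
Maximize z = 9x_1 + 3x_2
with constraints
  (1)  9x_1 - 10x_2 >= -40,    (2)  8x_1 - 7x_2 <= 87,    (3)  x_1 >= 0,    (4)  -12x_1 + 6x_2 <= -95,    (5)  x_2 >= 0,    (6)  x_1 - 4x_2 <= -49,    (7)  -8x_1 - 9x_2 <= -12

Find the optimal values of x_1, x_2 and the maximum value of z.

Feasible corners and z = 9x_1 + 3x_2:
  (1150/17, 1103/17) → z = 13659/17
  (595/33, 445/22) → z = 4905/22
  (691/25, 479/25) → z = 7656/25
  (337/21, 683/42) → z = 2705/14

x_1 = 1150/17, x_2 = 1103/17, maximum z = 13659/17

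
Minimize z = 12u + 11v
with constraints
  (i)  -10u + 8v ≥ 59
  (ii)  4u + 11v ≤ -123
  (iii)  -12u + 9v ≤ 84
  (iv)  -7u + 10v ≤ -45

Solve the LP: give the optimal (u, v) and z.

u = -47/2, v = -22, minimum z = -524

Vertices and z = 12u + 11v:
  (-47/2, -22) → z = -524
  (-475/22, -863/44) → z = -20893/44
  (-415/19, -376/19) → z = -9116/19

The binding constraints are -10u + 8v = 59 and -12u + 9v = 84.
Solving simultaneously gives u = -47/2, v = -22.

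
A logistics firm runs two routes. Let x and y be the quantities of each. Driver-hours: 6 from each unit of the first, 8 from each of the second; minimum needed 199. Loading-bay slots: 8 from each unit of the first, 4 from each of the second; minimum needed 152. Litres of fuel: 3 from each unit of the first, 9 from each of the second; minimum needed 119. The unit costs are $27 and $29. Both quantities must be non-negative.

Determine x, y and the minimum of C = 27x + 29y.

x = 21/2, y = 17, minimum C = 1553/2

Vertices and C = 27x + 29y:
  (0, 38) → C = 1102
  (119/3, 0) → C = 1071
  (21/2, 17) → C = 1553/2
  (839/30, 39/10) → C = 4341/5
The feasible region is unbounded (it extends along (0, 1), (1, 0)), but C strictly increases along every unbounded feasible direction, so there is no improving ray and the minimum is attained at a vertex.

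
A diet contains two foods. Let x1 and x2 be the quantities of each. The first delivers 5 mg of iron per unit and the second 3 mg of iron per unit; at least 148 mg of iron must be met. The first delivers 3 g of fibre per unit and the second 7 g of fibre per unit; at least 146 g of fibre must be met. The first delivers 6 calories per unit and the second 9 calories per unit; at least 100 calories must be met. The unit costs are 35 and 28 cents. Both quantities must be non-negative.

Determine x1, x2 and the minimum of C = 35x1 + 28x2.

Extreme points and C = 35x1 + 28x2:
  (0, 148/3) → C = 4144/3
  (146/3, 0) → C = 5110/3
  (23, 11) → C = 1113
The feasible region is unbounded (it extends along (0, 1), (1, 0)), but C strictly increases along every unbounded feasible direction, so there is no improving ray and the minimum is attained at a vertex.

At the optimal vertex, 5x1 + 3x2 = 148 and 3x1 + 7x2 = 146.
Solving simultaneously gives x1 = 23, x2 = 11.

x1 = 23, x2 = 11, minimum C = 1113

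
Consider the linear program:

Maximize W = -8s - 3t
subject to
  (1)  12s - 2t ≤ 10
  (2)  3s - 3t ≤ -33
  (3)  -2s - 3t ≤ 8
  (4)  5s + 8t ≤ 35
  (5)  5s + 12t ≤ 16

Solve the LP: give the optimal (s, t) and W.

s = -16, t = 8, maximum W = 104

Corner points and W = -8s - 3t:
  (-41/5, 14/5) → W = 286/5
  (-116/17, 71/17) → W = 715/17
  (-16, 8) → W = 104

The optimum lies where -2s - 3t = 8 and 5s + 12t = 16.
Solving simultaneously gives s = -16, t = 8.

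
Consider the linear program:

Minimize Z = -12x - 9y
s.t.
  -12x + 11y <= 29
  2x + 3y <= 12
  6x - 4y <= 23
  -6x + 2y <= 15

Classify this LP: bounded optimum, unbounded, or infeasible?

bounded optimum

Extreme points and Z = -12x - 9y:
  (45/58, 101/29) → Z = -1179/29
  (-107/42, -1/7) → Z = 223/7
  (9/2, 1) → Z = -63
  (-53/6, -19) → Z = 277
The feasible region has finitely many vertices and no improving ray; the minimum is -63 at (9/2, 1).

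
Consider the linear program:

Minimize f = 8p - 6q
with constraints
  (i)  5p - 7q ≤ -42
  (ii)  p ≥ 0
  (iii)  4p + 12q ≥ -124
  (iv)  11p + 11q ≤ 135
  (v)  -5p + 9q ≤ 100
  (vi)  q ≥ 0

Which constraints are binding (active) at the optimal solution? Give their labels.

Vertices and f = 8p - 6q:
  (0, 6) → f = -36
  (161/44, 379/44) → f = -493/22
  (0, 100/9) → f = -200/3
  (115/154, 1775/154) → f = -695/11

The minimum is at (0, 100/9). Substituting into each constraint, equality holds for (ii) and (v); the remaining constraints have slack.

(ii) and (v)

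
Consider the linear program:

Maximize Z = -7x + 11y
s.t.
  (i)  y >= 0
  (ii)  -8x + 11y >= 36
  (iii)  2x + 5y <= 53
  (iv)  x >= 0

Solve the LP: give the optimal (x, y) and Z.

x = 0, y = 53/5, maximum Z = 583/5

Corner points and Z = -7x + 11y:
  (13/2, 8) → Z = 85/2
  (0, 36/11) → Z = 36
  (0, 53/5) → Z = 583/5

At the optimal vertex, 2x + 5y = 53 and x = 0.
Solving simultaneously gives x = 0, y = 53/5.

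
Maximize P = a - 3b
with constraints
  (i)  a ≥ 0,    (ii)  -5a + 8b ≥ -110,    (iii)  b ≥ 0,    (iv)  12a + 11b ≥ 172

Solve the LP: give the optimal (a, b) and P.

Extreme points and P = a - 3b:
  (0, 172/11) → P = -516/11
  (22, 0) → P = 22
  (43/3, 0) → P = 43/3
The feasible region is unbounded (it extends along (0, 1), (8, 5)), but P strictly decreases along every unbounded feasible direction, so there is no improving ray and the maximum is attained at a vertex.

The binding constraints are -5a + 8b = -110 and b = 0.
Solving simultaneously gives a = 22, b = 0.

a = 22, b = 0, maximum P = 22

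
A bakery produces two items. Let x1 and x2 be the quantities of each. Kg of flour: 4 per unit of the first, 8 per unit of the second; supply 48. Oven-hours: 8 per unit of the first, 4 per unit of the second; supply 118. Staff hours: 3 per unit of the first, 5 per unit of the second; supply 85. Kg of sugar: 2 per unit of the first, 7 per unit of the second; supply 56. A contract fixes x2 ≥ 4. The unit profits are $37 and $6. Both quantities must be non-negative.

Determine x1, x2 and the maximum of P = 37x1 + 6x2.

x1 = 4, x2 = 4, maximum P = 172

The optimum lies where 4x1 + 8x2 = 48 and x2 = 4.
Solving simultaneously gives x1 = 4, x2 = 4.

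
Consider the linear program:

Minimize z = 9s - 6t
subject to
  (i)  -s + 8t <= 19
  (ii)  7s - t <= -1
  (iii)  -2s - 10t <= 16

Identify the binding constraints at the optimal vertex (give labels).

Extreme points and z = 9s - 6t:
  (1/5, 12/5) → z = -63/5
  (-159/13, 11/13) → z = -1497/13
  (-13/36, -55/36) → z = 71/12

The minimum is at (-159/13, 11/13). Substituting into each constraint, equality holds for (i) and (iii); the remaining constraints have slack.

(i) and (iii)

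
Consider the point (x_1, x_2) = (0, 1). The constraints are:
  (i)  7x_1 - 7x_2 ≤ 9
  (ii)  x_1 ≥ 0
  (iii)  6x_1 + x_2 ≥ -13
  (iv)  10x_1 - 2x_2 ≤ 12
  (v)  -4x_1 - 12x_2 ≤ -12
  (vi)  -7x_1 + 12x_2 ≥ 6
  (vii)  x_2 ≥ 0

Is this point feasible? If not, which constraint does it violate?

feasible

(i): -7 ≤ 9 ✓
(ii): 0 ≥ 0 ✓
(iii): 1 ≥ -13 ✓
(iv): -2 ≤ 12 ✓
(v): -12 ≤ -12 ✓
(vi): 12 ≥ 6 ✓
(vii): 1 ≥ 0 ✓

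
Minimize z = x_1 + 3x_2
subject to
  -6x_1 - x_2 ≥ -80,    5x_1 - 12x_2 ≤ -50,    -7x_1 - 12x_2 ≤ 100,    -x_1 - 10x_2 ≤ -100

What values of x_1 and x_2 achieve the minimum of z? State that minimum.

Extreme points and z = x_1 + 3x_2:
  (130/11, 100/11) → z = 430/11
  (350/31, 275/31) → z = 1175/31
  (-1100/29, 400/29) → z = 100/29
The feasible region is unbounded (it extends along (-1, 6), (-12, 7)), but z strictly increases along every unbounded feasible direction, so there is no improving ray and the minimum is attained at a vertex.

x_1 = -1100/29, x_2 = 400/29, minimum z = 100/29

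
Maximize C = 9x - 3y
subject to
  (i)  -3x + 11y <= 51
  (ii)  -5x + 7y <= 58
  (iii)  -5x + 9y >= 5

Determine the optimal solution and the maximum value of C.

Feasible corners and C = 9x - 3y:
  (-281/34, 81/34) → C = -1386/17
  (101/7, 60/7) → C = 729/7
  (-487/10, -53/2) → C = -1794/5

At the optimal vertex, -3x + 11y = 51 and -5x + 9y = 5.
Solving simultaneously gives x = 101/7, y = 60/7.

x = 101/7, y = 60/7, maximum C = 729/7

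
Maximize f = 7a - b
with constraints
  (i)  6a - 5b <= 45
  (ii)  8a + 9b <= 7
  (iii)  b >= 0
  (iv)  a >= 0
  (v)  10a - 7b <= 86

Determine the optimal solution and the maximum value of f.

a = 7/8, b = 0, maximum f = 49/8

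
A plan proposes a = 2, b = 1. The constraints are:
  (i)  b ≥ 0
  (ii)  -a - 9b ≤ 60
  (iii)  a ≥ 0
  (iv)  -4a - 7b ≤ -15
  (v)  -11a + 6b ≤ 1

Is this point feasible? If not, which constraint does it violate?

(i): 1 ≥ 0 ✓
(ii): -11 ≤ 60 ✓
(iii): 2 ≥ 0 ✓
(iv): -15 ≤ -15 ✓
(v): -16 ≤ 1 ✓

feasible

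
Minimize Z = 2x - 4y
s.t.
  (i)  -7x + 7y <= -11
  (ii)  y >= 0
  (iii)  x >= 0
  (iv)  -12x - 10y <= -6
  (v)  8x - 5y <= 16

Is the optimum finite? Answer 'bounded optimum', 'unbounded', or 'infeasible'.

bounded optimum

Vertices and Z = 2x - 4y:
  (11/7, 0) → Z = 22/7
  (19/7, 8/7) → Z = 6/7
  (2, 0) → Z = 4
The feasible region has finitely many vertices and no improving ray; the minimum is 6/7 at (19/7, 8/7).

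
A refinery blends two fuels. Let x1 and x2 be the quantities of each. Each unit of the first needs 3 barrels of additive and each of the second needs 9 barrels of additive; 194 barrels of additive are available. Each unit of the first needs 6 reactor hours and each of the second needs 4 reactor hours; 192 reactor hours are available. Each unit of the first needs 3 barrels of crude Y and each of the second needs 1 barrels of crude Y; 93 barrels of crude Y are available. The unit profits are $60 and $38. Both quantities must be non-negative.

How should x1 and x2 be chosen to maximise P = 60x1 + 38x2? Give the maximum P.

Corner points and P = 60x1 + 38x2:
  (0, 0) → P = 0
  (0, 194/9) → P = 7372/9
  (31, 0) → P = 1860
  (68/3, 14) → P = 1892
  (30, 3) → P = 1914

At the optimal vertex, 6x1 + 4x2 = 192 and 3x1 + x2 = 93.
Solving simultaneously gives x1 = 30, x2 = 3.

x1 = 30, x2 = 3, maximum P = 1914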